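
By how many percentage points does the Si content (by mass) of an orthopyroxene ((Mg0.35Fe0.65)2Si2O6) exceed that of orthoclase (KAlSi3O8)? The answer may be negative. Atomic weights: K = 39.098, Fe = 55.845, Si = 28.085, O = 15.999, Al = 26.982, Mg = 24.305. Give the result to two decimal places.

-7.04 percentage points

M((Mg0.35Fe0.65)2Si2O6) = 241.776 g/mol, so wt% Si = 56.170/241.776 × 100 = 23.23%.
M(KAlSi3O8) = 278.327 g/mol, so wt% Si = 84.255/278.327 × 100 = 30.27%.
23.23 − 30.27 = -7.04 pp.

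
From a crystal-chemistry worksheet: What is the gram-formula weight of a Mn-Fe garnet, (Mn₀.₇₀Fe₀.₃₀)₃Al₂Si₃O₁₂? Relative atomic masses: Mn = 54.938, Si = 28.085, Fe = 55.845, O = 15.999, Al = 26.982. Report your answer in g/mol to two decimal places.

The formula mass is the sum 2.10×54.938 + 0.90×55.845 + 2×26.982 + 3×28.085 + 12×15.999.

495.84 g/mol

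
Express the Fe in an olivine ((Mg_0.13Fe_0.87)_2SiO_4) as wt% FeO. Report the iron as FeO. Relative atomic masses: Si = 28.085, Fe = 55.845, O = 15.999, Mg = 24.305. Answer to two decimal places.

Formula mass = 195.571 g/mol.
1.74 Fe → 1.7400 mol FeO per formula unit; M(FeO) = 71.844, so FeO mass = 125.009 g.
125.009/195.571 × 100 = 63.92 wt%.

63.92 wt%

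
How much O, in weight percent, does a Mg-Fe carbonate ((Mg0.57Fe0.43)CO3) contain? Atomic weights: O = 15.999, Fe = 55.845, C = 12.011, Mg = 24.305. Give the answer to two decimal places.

Molar mass of (Mg0.57Fe0.43)CO3: 0.57·24.305 + 0.43·55.845 + 1·12.011 + 3·15.999 = 97.875 g/mol.
Mass of O per formula unit: 3 × 15.999 = 47.997 g.
Weight fraction O = 47.997 / 97.875 = 0.4904.

49.04 weight percent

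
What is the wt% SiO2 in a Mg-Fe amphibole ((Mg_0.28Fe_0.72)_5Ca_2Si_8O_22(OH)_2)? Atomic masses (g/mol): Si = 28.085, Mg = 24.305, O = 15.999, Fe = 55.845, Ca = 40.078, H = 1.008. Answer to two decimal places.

51.91 wt%

Molar mass of (Mg_0.28Fe_0.72)_5Ca_2Si_8O_22(OH)_2 = 1.40·24.305 + 3.60·55.845 + 2·40.078 + 8·28.085 + 24·15.999 + 2·1.008 = 925.897 g/mol.
Each formula unit contains 8 Si, equivalent to 8/1 = 8.0000 mol SiO2.
M(SiO2) = 1×28.085 + 2×15.999 = 60.083 g/mol.
Mass of SiO2 per formula unit = 8.0000 × 60.083 = 480.664 g.
SiO2 wt% = 480.664 / 925.897 × 100 = 51.91%.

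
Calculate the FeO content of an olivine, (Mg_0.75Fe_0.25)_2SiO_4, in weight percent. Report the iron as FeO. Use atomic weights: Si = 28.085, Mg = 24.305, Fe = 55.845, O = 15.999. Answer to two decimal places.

22.96 wt%

Formula mass = 156.461 g/mol.
0.50 Fe → 0.5000 mol FeO per formula unit; M(FeO) = 71.844, so FeO mass = 35.922 g.
35.922/156.461 × 100 = 22.96 wt%.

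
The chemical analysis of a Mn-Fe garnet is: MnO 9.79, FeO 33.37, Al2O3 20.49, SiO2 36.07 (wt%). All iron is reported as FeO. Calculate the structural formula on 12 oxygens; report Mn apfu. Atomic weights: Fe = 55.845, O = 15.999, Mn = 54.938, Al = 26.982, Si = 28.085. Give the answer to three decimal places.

MnO: 9.79/70.937 = 0.13801 mol → 0.13801 mol Mn, 0.13801 mol O.
FeO: 33.37/71.844 = 0.46448 mol → 0.46448 mol Fe, 0.46448 mol O.
Al2O3: 20.49/101.961 = 0.20096 mol → 0.40192 mol Al, 0.60288 mol O.
SiO2: 36.07/60.083 = 0.60034 mol → 0.60034 mol Si, 1.20068 mol O.
Total oxygen = 2.40605 mol. Normalization factor = 12/2.40605 = 4.98743.
Mn per 12 O = 0.13801 × 4.98743 = 0.688.

0.688 Mn apfu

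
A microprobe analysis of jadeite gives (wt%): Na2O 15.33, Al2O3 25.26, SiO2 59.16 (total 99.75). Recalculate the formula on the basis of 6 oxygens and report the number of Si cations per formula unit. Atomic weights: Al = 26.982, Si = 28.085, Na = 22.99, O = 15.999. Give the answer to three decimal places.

1.996 Si apfu

Na2O (M=61.979): mol = 0.24734; Na = 0.49468, O = 0.24734.
Al2O3 (M=101.961): mol = 0.24774; Al = 0.49548, O = 0.74322.
SiO2 (M=60.083): mol = 0.98464; Si = 0.98464, O = 1.96928.
ΣO = 2.95984; factor = 6/ΣO = 2.02714.
Si apfu = 0.98464 × 2.02714 = 1.996.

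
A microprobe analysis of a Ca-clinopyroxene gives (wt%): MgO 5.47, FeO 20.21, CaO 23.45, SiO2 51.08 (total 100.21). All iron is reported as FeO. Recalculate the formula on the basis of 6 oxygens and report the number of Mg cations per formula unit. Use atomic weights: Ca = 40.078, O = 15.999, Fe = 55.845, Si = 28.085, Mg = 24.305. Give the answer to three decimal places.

0.321 Mg apfu

5.47 wt% MgO ÷ 40.304 g/mol = 0.13572 mol, giving 0.13572 Mg and 0.13572 O.
20.21 wt% FeO ÷ 71.844 g/mol = 0.28130 mol, giving 0.28130 Fe and 0.28130 O.
23.45 wt% CaO ÷ 56.077 g/mol = 0.41818 mol, giving 0.41818 Ca and 0.41818 O.
51.08 wt% SiO2 ÷ 60.083 g/mol = 0.85016 mol, giving 0.85016 Si and 1.70032 O.
Oxygen sums to 2.53552; scaling by 6/2.53552 = 2.36638 puts the formula on 6 O.
Mg: 0.13572 × 2.36638 = 0.321 atoms per formula unit.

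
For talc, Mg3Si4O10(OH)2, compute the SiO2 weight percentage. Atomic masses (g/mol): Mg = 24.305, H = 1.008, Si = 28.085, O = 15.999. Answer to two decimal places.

Molar mass of Mg3Si4O10(OH)2 = 3*24.305 + 4*28.085 + 12*15.999 + 2*1.008 = 379.259 g/mol.
Each formula unit contains 4 Si, equivalent to 4/1 = 4.0000 mol SiO2.
M(SiO2) = 1×28.085 + 2×15.999 = 60.083 g/mol.
Mass of SiO2 per formula unit = 4.0000 × 60.083 = 240.332 g.
SiO2 wt% = 240.332 / 379.259 × 100 = 63.37%.

63.37 wt%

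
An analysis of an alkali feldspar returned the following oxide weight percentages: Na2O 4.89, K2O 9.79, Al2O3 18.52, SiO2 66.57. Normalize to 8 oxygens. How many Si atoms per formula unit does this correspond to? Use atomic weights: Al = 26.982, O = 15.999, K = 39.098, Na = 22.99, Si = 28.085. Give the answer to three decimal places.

4.89 wt% Na2O ÷ 61.979 g/mol = 0.07890 mol, giving 0.15780 Na and 0.07890 O.
9.79 wt% K2O ÷ 94.195 g/mol = 0.10393 mol, giving 0.20786 K and 0.10393 O.
18.52 wt% Al2O3 ÷ 101.961 g/mol = 0.18164 mol, giving 0.36328 Al and 0.54492 O.
66.57 wt% SiO2 ÷ 60.083 g/mol = 1.10797 mol, giving 1.10797 Si and 2.21594 O.
Oxygen sums to 2.94369; scaling by 8/2.94369 = 2.71768 puts the formula on 8 O.
Si: 1.10797 × 2.71768 = 3.011 atoms per formula unit.

3.011 Si apfu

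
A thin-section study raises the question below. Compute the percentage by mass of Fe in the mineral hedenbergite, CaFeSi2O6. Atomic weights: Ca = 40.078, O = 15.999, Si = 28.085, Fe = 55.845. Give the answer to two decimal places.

Formula mass = 1·40.078 + 1·55.845 + 2·28.085 + 6·15.999 = 248.087 g/mol, of which 55.845 g is Fe.
So Fe makes up 55.845/248.087 = 0.2251 of the mass, i.e. 22.51%.

22.51 mass %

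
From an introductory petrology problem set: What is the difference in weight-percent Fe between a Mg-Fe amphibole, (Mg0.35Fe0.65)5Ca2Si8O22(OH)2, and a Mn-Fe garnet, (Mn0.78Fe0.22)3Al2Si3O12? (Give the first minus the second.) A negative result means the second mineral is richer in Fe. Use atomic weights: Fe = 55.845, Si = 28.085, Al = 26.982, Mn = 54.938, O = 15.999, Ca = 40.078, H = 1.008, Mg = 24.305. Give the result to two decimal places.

12.40 percentage points

Fe in (Mg0.35Fe0.65)5Ca2Si8O22(OH)2: molar mass 914.858 g/mol; 3.25×55.845 = 181.496 g → 19.84 wt%.
Fe in (Mn0.78Fe0.22)3Al2Si3O12: molar mass 495.620 g/mol; 0.66×55.845 = 36.858 g → 7.44 wt%.
Difference = 19.84 − 7.44 = 12.40 percentage points.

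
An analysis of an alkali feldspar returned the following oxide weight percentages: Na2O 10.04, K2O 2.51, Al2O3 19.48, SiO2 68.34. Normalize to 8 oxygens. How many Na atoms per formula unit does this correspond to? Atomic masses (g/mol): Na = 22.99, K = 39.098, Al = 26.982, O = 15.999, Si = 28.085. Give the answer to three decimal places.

0.854 Na apfu

Na2O (M=61.979): mol = 0.16199; Na = 0.32398, O = 0.16199.
K2O (M=94.195): mol = 0.02665; K = 0.05330, O = 0.02665.
Al2O3 (M=101.961): mol = 0.19105; Al = 0.38210, O = 0.57315.
SiO2 (M=60.083): mol = 1.13743; Si = 1.13743, O = 2.27486.
ΣO = 3.03665; factor = 8/ΣO = 2.63448.
Na apfu = 0.32398 × 2.63448 = 0.854.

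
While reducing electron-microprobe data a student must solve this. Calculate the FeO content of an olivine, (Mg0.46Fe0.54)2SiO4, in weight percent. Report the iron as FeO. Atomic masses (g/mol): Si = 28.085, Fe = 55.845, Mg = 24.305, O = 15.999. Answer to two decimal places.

Molar mass of (Mg0.46Fe0.54)2SiO4 = 0.92*24.305 + 1.08*55.845 + 1*28.085 + 4*15.999 = 174.754 g/mol.
Each formula unit contains 1.08 Fe, equivalent to 1.08/1 = 1.0800 mol FeO.
M(FeO) = 1×55.845 + 1×15.999 = 71.844 g/mol.
Mass of FeO per formula unit = 1.0800 × 71.844 = 77.592 g.
FeO wt% = 77.592 / 174.754 × 100 = 44.40%.

44.40 wt%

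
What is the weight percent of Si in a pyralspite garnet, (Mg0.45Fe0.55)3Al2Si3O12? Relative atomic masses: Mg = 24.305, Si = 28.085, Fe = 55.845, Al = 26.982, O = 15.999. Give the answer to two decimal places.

18.51 wt%

Formula mass = 1.35·24.305 + 1.65·55.845 + 2·26.982 + 3·28.085 + 12·15.999 = 455.163 g/mol, of which 84.255 g is Si.
So Si makes up 84.255/455.163 = 0.1851 of the mass, i.e. 18.51%.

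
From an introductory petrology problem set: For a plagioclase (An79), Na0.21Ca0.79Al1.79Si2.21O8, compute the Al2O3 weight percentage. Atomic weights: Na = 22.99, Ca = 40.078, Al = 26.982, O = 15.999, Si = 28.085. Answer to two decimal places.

Molar mass of Na0.21Ca0.79Al1.79Si2.21O8 = 0.21·22.99 + 0.79·40.078 + 1.79·26.982 + 2.21·28.085 + 8·15.999 = 274.847 g/mol.
Each formula unit contains 1.79 Al, equivalent to 1.79/2 = 0.8950 mol Al2O3.
M(Al2O3) = 2×26.982 + 3×15.999 = 101.961 g/mol.
Mass of Al2O3 per formula unit = 0.8950 × 101.961 = 91.255 g.
Al2O3 wt% = 91.255 / 274.847 × 100 = 33.20%.

33.20 wt%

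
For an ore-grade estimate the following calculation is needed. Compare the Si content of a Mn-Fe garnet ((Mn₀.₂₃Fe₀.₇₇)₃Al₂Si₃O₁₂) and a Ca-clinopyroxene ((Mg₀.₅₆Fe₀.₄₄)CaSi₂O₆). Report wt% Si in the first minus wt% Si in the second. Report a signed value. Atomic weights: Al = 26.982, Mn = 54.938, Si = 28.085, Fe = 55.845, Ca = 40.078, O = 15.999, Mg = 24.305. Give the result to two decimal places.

M((Mn₀.₂₃Fe₀.₇₇)₃Al₂Si₃O₁₂) = 497.116 g/mol, so wt% Si = 84.255/497.116 × 100 = 16.95%.
M((Mg₀.₅₆Fe₀.₄₄)CaSi₂O₆) = 230.425 g/mol, so wt% Si = 56.170/230.425 × 100 = 24.38%.
16.95 − 24.38 = -7.43 pp.

-7.43 percentage points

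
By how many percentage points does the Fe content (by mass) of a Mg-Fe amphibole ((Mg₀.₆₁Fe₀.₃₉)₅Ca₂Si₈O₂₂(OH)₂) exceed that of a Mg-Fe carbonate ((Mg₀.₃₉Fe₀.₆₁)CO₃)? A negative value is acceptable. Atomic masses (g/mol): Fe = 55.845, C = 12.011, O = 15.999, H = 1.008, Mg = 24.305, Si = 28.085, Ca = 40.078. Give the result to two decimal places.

Fe in (Mg₀.₆₁Fe₀.₃₉)₅Ca₂Si₈O₂₂(OH)₂: molar mass 873.856 g/mol; 1.95×55.845 = 108.898 g → 12.46 wt%.
Fe in (Mg₀.₃₉Fe₀.₆₁)CO₃: molar mass 103.552 g/mol; 0.61×55.845 = 34.065 g → 32.90 wt%.
Difference = 12.46 − 32.90 = -20.44 percentage points.

-20.44 percentage points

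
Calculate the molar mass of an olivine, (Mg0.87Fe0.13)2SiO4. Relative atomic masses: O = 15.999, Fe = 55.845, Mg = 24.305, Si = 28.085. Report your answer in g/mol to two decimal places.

148.89 g/mol

M = 1.74·24.305 + 0.26·55.845 + 1·28.085 + 4·15.999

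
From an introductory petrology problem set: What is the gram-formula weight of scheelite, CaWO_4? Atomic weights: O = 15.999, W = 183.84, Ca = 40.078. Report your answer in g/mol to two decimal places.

287.91 g/mol

Ca: 1 × 40.078 = 40.0780
W: 1 × 183.84 = 183.8400
O: 4 × 15.999 = 63.9960
Summing the contributions gives the formula mass.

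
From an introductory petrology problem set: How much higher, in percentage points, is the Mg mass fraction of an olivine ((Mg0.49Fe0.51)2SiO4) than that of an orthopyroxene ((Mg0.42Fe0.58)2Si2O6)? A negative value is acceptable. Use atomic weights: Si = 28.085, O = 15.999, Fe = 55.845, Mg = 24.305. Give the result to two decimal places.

Mg in (Mg0.49Fe0.51)2SiO4: molar mass 172.862 g/mol; 0.98×24.305 = 23.819 g → 13.78 wt%.
Mg in (Mg0.42Fe0.58)2Si2O6: molar mass 237.360 g/mol; 0.84×24.305 = 20.416 g → 8.60 wt%.
Difference = 13.78 − 8.60 = 5.18 percentage points.

5.18 percentage points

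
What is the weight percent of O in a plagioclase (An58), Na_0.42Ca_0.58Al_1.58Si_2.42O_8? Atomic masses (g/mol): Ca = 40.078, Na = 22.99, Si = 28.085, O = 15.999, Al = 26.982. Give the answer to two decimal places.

Formula mass = 0.42*22.99 + 0.58*40.078 + 1.58*26.982 + 2.42*28.085 + 8*15.999 = 271.490 g/mol, of which 127.992 g is O.
So O makes up 127.992/271.490 = 0.4714 of the mass, i.e. 47.14%.

47.14 weight percent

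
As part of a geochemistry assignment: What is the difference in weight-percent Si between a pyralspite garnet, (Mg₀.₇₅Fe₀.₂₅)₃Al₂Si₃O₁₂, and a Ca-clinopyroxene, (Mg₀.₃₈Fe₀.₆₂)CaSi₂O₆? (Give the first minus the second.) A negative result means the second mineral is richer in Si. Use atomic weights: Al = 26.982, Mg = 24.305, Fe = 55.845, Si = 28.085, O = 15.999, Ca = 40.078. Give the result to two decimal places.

-4.05 percentage points

Si in (Mg₀.₇₅Fe₀.₂₅)₃Al₂Si₃O₁₂: molar mass 426.777 g/mol; 3×28.085 = 84.255 g → 19.74 wt%.
Si in (Mg₀.₃₈Fe₀.₆₂)CaSi₂O₆: molar mass 236.102 g/mol; 2×28.085 = 56.170 g → 23.79 wt%.
Difference = 19.74 − 23.79 = -4.05 percentage points.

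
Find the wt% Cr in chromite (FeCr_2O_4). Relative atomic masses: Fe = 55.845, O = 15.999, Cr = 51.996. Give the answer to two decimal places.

M(FeCr_2O_4) = 223.833 g/mol.
Cr contributes 2 × 51.996 = 103.992 g per mole.
103.992/223.833 = 0.4646 → 46.46%.

46.46 mass %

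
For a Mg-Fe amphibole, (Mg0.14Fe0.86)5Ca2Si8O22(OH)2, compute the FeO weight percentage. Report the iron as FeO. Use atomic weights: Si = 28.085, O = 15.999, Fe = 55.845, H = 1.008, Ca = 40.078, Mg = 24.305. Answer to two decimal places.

Molar mass of (Mg0.14Fe0.86)5Ca2Si8O22(OH)2 = 0.70*24.305 + 4.30*55.845 + 2*40.078 + 8*28.085 + 24*15.999 + 2*1.008 = 947.975 g/mol.
Each formula unit contains 4.30 Fe, equivalent to 4.30/1 = 4.3000 mol FeO.
M(FeO) = 1×55.845 + 1×15.999 = 71.844 g/mol.
Mass of FeO per formula unit = 4.3000 × 71.844 = 308.929 g.
FeO wt% = 308.929 / 947.975 × 100 = 32.59%.

32.59 wt%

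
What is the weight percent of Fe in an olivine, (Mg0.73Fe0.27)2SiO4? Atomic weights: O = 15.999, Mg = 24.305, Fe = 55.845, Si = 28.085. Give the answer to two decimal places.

19.12 weight percent

M((Mg0.73Fe0.27)2SiO4) = 157.723 g/mol.
Fe contributes 0.54 × 55.845 = 30.156 g per mole.
30.156/157.723 = 0.1912 → 19.12%.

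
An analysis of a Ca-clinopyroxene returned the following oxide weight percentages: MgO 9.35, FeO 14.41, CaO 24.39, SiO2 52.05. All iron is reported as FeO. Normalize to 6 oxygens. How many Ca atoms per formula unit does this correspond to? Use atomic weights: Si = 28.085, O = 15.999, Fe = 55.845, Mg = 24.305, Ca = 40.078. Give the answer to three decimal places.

MgO: 9.35/40.304 = 0.23199 mol → 0.23199 mol Mg, 0.23199 mol O.
FeO: 14.41/71.844 = 0.20057 mol → 0.20057 mol Fe, 0.20057 mol O.
CaO: 24.39/56.077 = 0.43494 mol → 0.43494 mol Ca, 0.43494 mol O.
SiO2: 52.05/60.083 = 0.86630 mol → 0.86630 mol Si, 1.73260 mol O.
Total oxygen = 2.60010 mol. Normalization factor = 6/2.60010 = 2.30760.
Ca per 6 O = 0.43494 × 2.30760 = 1.004.

1.004 Ca apfu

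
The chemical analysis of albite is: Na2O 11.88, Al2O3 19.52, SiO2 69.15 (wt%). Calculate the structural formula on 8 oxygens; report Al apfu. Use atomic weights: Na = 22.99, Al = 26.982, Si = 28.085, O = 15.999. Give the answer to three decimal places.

11.88 wt% Na2O ÷ 61.979 g/mol = 0.19168 mol, giving 0.38336 Na and 0.19168 O.
19.52 wt% Al2O3 ÷ 101.961 g/mol = 0.19145 mol, giving 0.38290 Al and 0.57435 O.
69.15 wt% SiO2 ÷ 60.083 g/mol = 1.15091 mol, giving 1.15091 Si and 2.30182 O.
Oxygen sums to 3.06785; scaling by 8/3.06785 = 2.60769 puts the formula on 8 O.
Al: 0.38290 × 2.60769 = 0.998 atoms per formula unit.

0.998 Al apfu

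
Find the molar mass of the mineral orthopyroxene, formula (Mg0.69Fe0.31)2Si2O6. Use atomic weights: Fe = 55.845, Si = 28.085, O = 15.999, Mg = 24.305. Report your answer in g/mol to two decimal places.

220.33 g/mol

The formula mass is the sum 1.38(24.305) + 0.62(55.845) + 2(28.085) + 6(15.999).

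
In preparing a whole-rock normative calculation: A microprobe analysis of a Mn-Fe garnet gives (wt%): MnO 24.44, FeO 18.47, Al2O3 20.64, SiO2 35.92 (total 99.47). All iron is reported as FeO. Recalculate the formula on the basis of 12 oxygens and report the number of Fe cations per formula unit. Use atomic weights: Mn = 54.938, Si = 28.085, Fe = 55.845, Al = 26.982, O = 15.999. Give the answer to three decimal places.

MnO: 24.44/70.937 = 0.34453 mol → 0.34453 mol Mn, 0.34453 mol O.
FeO: 18.47/71.844 = 0.25708 mol → 0.25708 mol Fe, 0.25708 mol O.
Al2O3: 20.64/101.961 = 0.20243 mol → 0.40486 mol Al, 0.60729 mol O.
SiO2: 35.92/60.083 = 0.59784 mol → 0.59784 mol Si, 1.19568 mol O.
Total oxygen = 2.40458 mol. Normalization factor = 12/2.40458 = 4.99048.
Fe per 12 O = 0.25708 × 4.99048 = 1.283.

1.283 Fe apfu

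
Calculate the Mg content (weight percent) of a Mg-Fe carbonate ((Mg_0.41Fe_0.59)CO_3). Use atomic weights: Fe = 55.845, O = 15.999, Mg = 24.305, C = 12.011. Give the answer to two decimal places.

9.68 weight percent

Formula mass = 0.41·24.305 + 0.59·55.845 + 1·12.011 + 3·15.999 = 102.922 g/mol, of which 9.965 g is Mg.
So Mg makes up 9.965/102.922 = 0.0968 of the mass, i.e. 9.68%.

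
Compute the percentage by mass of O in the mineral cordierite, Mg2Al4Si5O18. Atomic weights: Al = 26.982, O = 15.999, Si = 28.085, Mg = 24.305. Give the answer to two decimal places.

49.23 mass %

Molar mass of Mg2Al4Si5O18: 2×24.305 + 4×26.982 + 5×28.085 + 18×15.999 = 584.945 g/mol.
Mass of O per formula unit: 18 × 15.999 = 287.982 g.
Weight fraction O = 287.982 / 584.945 = 0.4923.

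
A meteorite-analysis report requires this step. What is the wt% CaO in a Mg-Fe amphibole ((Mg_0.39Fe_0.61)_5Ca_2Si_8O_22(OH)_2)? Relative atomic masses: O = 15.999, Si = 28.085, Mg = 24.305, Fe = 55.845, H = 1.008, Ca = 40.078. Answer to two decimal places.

12.34 wt%

Formula mass = 908.550 g/mol.
2 Ca → 2.0000 mol CaO per formula unit; M(CaO) = 56.077, so CaO mass = 112.154 g.
112.154/908.550 × 100 = 12.34 wt%.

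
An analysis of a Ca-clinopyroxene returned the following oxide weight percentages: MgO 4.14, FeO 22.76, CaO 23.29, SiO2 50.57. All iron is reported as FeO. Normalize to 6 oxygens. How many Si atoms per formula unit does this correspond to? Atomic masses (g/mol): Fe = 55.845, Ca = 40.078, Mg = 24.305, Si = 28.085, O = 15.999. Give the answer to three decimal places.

2.005 Si apfu

MgO (M=40.304): mol = 0.10272; Mg = 0.10272, O = 0.10272.
FeO (M=71.844): mol = 0.31680; Fe = 0.31680, O = 0.31680.
CaO (M=56.077): mol = 0.41532; Ca = 0.41532, O = 0.41532.
SiO2 (M=60.083): mol = 0.84167; Si = 0.84167, O = 1.68334.
ΣO = 2.51818; factor = 6/ΣO = 2.38267.
Si apfu = 0.84167 × 2.38267 = 2.005.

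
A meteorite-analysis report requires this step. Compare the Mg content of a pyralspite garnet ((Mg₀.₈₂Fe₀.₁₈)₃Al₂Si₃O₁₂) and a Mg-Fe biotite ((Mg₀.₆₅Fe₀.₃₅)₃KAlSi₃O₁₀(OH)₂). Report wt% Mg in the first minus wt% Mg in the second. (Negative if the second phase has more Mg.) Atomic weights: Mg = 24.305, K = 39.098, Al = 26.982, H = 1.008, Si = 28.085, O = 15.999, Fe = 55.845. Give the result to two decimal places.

First mineral: 59.790 g Mg in 420.154 g formula = 14.23 wt% Mg.
Second mineral: 47.395 g Mg in 450.371 g formula = 10.52 wt% Mg.
14.23% − 10.52% gives a difference of 3.71 percentage points.

3.71 percentage points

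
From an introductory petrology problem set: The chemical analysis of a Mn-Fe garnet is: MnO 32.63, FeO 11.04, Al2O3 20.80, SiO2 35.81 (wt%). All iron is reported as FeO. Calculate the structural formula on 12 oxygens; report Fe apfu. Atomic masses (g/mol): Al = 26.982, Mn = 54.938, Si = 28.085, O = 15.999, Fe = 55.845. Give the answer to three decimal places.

32.63 wt% MnO ÷ 70.937 g/mol = 0.45999 mol, giving 0.45999 Mn and 0.45999 O.
11.04 wt% FeO ÷ 71.844 g/mol = 0.15367 mol, giving 0.15367 Fe and 0.15367 O.
20.80 wt% Al2O3 ÷ 101.961 g/mol = 0.20400 mol, giving 0.40800 Al and 0.61200 O.
35.81 wt% SiO2 ÷ 60.083 g/mol = 0.59601 mol, giving 0.59601 Si and 1.19202 O.
Oxygen sums to 2.41768; scaling by 12/2.41768 = 4.96344 puts the formula on 12 O.
Fe: 0.15367 × 4.96344 = 0.763 atoms per formula unit.

0.763 Fe apfu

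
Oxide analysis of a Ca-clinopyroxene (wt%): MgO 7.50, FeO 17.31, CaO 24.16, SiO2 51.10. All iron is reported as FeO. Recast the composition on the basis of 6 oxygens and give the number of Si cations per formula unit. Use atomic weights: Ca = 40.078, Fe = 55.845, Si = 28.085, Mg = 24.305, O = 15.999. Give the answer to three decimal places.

1.994 Si apfu

MgO (M=40.304): mol = 0.18609; Mg = 0.18609, O = 0.18609.
FeO (M=71.844): mol = 0.24094; Fe = 0.24094, O = 0.24094.
CaO (M=56.077): mol = 0.43084; Ca = 0.43084, O = 0.43084.
SiO2 (M=60.083): mol = 0.85049; Si = 0.85049, O = 1.70098.
ΣO = 2.55885; factor = 6/ΣO = 2.34480.
Si apfu = 0.85049 × 2.34480 = 1.994.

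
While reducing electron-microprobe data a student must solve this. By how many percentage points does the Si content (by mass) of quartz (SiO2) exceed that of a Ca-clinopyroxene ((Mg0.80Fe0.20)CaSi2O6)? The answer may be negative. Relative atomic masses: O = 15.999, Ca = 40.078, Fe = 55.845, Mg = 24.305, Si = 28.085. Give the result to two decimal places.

21.54 percentage points

Si in SiO2: molar mass 60.083 g/mol; 1×28.085 = 28.085 g → 46.74 wt%.
Si in (Mg0.80Fe0.20)CaSi2O6: molar mass 222.855 g/mol; 2×28.085 = 56.170 g → 25.20 wt%.
Difference = 46.74 − 25.20 = 21.54 percentage points.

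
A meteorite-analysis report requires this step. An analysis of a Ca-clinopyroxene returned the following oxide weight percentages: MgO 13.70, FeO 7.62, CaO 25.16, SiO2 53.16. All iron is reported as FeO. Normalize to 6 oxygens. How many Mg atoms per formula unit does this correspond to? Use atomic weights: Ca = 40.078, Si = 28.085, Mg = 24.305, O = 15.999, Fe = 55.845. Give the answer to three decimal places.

MgO (M=40.304): mol = 0.33992; Mg = 0.33992, O = 0.33992.
FeO (M=71.844): mol = 0.10606; Fe = 0.10606, O = 0.10606.
CaO (M=56.077): mol = 0.44867; Ca = 0.44867, O = 0.44867.
SiO2 (M=60.083): mol = 0.88478; Si = 0.88478, O = 1.76956.
ΣO = 2.66421; factor = 6/ΣO = 2.25207.
Mg apfu = 0.33992 × 2.25207 = 0.766.

0.766 Mg apfu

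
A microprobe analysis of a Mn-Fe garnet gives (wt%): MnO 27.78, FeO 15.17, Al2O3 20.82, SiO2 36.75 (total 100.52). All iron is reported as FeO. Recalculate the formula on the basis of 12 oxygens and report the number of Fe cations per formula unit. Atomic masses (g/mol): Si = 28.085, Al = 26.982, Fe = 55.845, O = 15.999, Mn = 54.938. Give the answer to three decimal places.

1.039 Fe apfu

MnO: 27.78/70.937 = 0.39162 mol → 0.39162 mol Mn, 0.39162 mol O.
FeO: 15.17/71.844 = 0.21115 mol → 0.21115 mol Fe, 0.21115 mol O.
Al2O3: 20.82/101.961 = 0.20420 mol → 0.40840 mol Al, 0.61260 mol O.
SiO2: 36.75/60.083 = 0.61165 mol → 0.61165 mol Si, 1.22330 mol O.
Total oxygen = 2.43867 mol. Normalization factor = 12/2.43867 = 4.92071.
Fe per 12 O = 0.21115 × 4.92071 = 1.039.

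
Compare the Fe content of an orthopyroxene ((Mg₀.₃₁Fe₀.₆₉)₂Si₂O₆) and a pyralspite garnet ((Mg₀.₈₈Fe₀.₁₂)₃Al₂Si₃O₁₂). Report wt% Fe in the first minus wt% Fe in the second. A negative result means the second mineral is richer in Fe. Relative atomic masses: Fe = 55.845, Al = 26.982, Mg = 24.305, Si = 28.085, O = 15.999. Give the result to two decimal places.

First mineral: 77.066 g Fe in 244.299 g formula = 31.55 wt% Fe.
Second mineral: 20.104 g Fe in 414.476 g formula = 4.85 wt% Fe.
31.55% − 4.85% gives a difference of 26.70 percentage points.

26.70 percentage points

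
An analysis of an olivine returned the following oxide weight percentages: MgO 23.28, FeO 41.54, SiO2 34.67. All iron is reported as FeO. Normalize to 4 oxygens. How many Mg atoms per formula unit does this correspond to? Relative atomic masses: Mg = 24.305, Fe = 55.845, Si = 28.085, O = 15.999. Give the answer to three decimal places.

MgO (M=40.304): mol = 0.57761; Mg = 0.57761, O = 0.57761.
FeO (M=71.844): mol = 0.57820; Fe = 0.57820, O = 0.57820.
SiO2 (M=60.083): mol = 0.57704; Si = 0.57704, O = 1.15408.
ΣO = 2.30989; factor = 4/ΣO = 1.73168.
Mg apfu = 0.57761 × 1.73168 = 1.000.

1.000 Mg apfu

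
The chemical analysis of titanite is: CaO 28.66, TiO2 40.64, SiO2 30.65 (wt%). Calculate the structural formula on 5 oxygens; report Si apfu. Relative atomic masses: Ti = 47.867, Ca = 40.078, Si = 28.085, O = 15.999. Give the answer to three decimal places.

1.001 Si apfu

CaO: 28.66/56.077 = 0.51108 mol → 0.51108 mol Ca, 0.51108 mol O.
TiO2: 40.64/79.865 = 0.50886 mol → 0.50886 mol Ti, 1.01772 mol O.
SiO2: 30.65/60.083 = 0.51013 mol → 0.51013 mol Si, 1.02026 mol O.
Total oxygen = 2.54906 mol. Normalization factor = 5/2.54906 = 1.96151.
Si per 5 O = 0.51013 × 1.96151 = 1.001.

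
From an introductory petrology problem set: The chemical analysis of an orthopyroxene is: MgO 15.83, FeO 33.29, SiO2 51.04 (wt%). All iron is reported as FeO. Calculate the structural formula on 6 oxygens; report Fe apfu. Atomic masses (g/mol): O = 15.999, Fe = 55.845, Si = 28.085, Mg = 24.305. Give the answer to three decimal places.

MgO (M=40.304): mol = 0.39276; Mg = 0.39276, O = 0.39276.
FeO (M=71.844): mol = 0.46337; Fe = 0.46337, O = 0.46337.
SiO2 (M=60.083): mol = 0.84949; Si = 0.84949, O = 1.69898.
ΣO = 2.55511; factor = 6/ΣO = 2.34824.
Fe apfu = 0.46337 × 2.34824 = 1.088.

1.088 Fe apfu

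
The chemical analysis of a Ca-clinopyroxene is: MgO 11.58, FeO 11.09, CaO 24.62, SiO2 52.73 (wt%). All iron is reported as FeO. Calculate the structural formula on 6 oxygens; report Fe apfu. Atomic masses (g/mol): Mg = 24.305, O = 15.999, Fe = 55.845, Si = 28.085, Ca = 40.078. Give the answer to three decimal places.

0.351 Fe apfu

MgO: 11.58/40.304 = 0.28732 mol → 0.28732 mol Mg, 0.28732 mol O.
FeO: 11.09/71.844 = 0.15436 mol → 0.15436 mol Fe, 0.15436 mol O.
CaO: 24.62/56.077 = 0.43904 mol → 0.43904 mol Ca, 0.43904 mol O.
SiO2: 52.73/60.083 = 0.87762 mol → 0.87762 mol Si, 1.75524 mol O.
Total oxygen = 2.63596 mol. Normalization factor = 6/2.63596 = 2.27621.
Fe per 6 O = 0.15436 × 2.27621 = 0.351.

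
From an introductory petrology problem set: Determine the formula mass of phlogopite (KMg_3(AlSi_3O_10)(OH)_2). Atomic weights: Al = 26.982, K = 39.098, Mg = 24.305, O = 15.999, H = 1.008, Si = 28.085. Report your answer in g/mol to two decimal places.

The formula mass is the sum 1·39.098 + 3·24.305 + 1·26.982 + 3·28.085 + 12·15.999 + 2·1.008.

417.25 g/mol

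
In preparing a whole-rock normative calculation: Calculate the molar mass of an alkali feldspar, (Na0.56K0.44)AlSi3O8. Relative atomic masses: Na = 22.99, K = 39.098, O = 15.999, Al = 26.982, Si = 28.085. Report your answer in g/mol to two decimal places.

269.31 g/mol

M = 0.56·22.99 + 0.44·39.098 + 1·26.982 + 3·28.085 + 8·15.999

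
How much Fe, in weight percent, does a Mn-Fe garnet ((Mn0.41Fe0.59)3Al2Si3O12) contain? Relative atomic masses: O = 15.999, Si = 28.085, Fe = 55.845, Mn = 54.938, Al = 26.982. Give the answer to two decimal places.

M((Mn0.41Fe0.59)3Al2Si3O12) = 496.626 g/mol.
Fe contributes 1.77 × 55.845 = 98.846 g per mole.
98.846/496.626 = 0.1990 → 19.90%.

19.90 weight percent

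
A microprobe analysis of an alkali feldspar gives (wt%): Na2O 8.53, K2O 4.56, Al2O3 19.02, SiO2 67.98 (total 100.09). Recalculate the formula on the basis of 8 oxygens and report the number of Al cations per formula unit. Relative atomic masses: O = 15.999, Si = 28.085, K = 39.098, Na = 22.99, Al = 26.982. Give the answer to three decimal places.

Na2O: 8.53/61.979 = 0.13763 mol → 0.27526 mol Na, 0.13763 mol O.
K2O: 4.56/94.195 = 0.04841 mol → 0.09682 mol K, 0.04841 mol O.
Al2O3: 19.02/101.961 = 0.18654 mol → 0.37308 mol Al, 0.55962 mol O.
SiO2: 67.98/60.083 = 1.13143 mol → 1.13143 mol Si, 2.26286 mol O.
Total oxygen = 3.00852 mol. Normalization factor = 8/3.00852 = 2.65911.
Al per 8 O = 0.37308 × 2.65911 = 0.992.

0.992 Al apfu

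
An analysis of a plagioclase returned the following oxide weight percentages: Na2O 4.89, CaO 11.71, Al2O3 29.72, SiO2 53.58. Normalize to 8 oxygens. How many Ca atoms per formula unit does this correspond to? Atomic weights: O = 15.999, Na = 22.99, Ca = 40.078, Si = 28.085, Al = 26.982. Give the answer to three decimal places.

Na2O (M=61.979): mol = 0.07890; Na = 0.15780, O = 0.07890.
CaO (M=56.077): mol = 0.20882; Ca = 0.20882, O = 0.20882.
Al2O3 (M=101.961): mol = 0.29148; Al = 0.58296, O = 0.87444.
SiO2 (M=60.083): mol = 0.89177; Si = 0.89177, O = 1.78354.
ΣO = 2.94570; factor = 8/ΣO = 2.71582.
Ca apfu = 0.20882 × 2.71582 = 0.567.

0.567 Ca apfu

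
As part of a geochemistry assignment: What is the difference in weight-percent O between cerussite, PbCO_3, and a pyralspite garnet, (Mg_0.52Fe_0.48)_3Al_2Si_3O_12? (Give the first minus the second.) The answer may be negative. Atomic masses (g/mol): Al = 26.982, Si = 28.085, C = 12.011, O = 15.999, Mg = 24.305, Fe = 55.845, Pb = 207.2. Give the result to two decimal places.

-24.84 percentage points

O in PbCO_3: molar mass 267.208 g/mol; 3×15.999 = 47.997 g → 17.96 wt%.
O in (Mg_0.52Fe_0.48)_3Al_2Si_3O_12: molar mass 448.540 g/mol; 12×15.999 = 191.988 g → 42.80 wt%.
Difference = 17.96 − 42.80 = -24.84 percentage points.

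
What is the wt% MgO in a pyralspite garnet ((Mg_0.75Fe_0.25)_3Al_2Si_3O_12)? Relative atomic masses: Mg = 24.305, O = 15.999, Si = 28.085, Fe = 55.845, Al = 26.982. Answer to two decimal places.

21.25 wt%

Molar mass of (Mg_0.75Fe_0.25)_3Al_2Si_3O_12 = 2.25·24.305 + 0.75·55.845 + 2·26.982 + 3·28.085 + 12·15.999 = 426.777 g/mol.
Each formula unit contains 2.25 Mg, equivalent to 2.25/1 = 2.2500 mol MgO.
M(MgO) = 1×24.305 + 1×15.999 = 40.304 g/mol.
Mass of MgO per formula unit = 2.2500 × 40.304 = 90.684 g.
MgO wt% = 90.684 / 426.777 × 100 = 21.25%.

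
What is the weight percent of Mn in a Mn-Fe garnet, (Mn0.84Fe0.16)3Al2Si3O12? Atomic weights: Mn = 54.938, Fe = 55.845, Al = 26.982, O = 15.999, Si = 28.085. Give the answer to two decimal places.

M((Mn0.84Fe0.16)3Al2Si3O12) = 495.456 g/mol.
Mn contributes 2.52 × 54.938 = 138.444 g per mole.
138.444/495.456 = 0.2794 → 27.94%.

27.94 mass %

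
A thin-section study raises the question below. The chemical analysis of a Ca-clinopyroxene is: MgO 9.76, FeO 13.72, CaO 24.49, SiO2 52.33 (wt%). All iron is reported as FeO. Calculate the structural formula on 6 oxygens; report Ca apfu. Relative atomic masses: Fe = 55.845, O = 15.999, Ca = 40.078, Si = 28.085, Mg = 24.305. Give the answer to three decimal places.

MgO (M=40.304): mol = 0.24216; Mg = 0.24216, O = 0.24216.
FeO (M=71.844): mol = 0.19097; Fe = 0.19097, O = 0.19097.
CaO (M=56.077): mol = 0.43672; Ca = 0.43672, O = 0.43672.
SiO2 (M=60.083): mol = 0.87096; Si = 0.87096, O = 1.74192.
ΣO = 2.61177; factor = 6/ΣO = 2.29729.
Ca apfu = 0.43672 × 2.29729 = 1.003.

1.003 Ca apfu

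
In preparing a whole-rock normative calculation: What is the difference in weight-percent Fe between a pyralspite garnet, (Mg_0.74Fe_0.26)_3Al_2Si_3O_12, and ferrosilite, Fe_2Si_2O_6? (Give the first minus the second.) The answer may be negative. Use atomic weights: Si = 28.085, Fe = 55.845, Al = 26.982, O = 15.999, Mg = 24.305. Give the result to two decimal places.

-32.15 percentage points

M((Mg_0.74Fe_0.26)_3Al_2Si_3O_12) = 427.723 g/mol, so wt% Fe = 43.559/427.723 × 100 = 10.18%.
M(Fe_2Si_2O_6) = 263.854 g/mol, so wt% Fe = 111.690/263.854 × 100 = 42.33%.
10.18 − 42.33 = -32.15 pp.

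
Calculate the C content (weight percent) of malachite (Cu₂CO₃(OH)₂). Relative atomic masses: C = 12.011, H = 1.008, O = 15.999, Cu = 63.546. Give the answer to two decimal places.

5.43 weight percent

Formula mass = 2*63.546 + 1*12.011 + 5*15.999 + 2*1.008 = 221.114 g/mol, of which 12.011 g is C.
So C makes up 12.011/221.114 = 0.0543 of the mass, i.e. 5.43%.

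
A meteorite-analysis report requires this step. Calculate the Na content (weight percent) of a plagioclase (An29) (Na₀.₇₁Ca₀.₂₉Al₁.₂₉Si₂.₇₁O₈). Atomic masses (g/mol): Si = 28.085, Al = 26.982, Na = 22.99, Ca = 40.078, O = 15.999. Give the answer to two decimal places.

M(Na₀.₇₁Ca₀.₂₉Al₁.₂₉Si₂.₇₁O₈) = 266.855 g/mol.
Na contributes 0.71 × 22.99 = 16.323 g per mole.
16.323/266.855 = 0.0612 → 6.12%.

6.12 weight percent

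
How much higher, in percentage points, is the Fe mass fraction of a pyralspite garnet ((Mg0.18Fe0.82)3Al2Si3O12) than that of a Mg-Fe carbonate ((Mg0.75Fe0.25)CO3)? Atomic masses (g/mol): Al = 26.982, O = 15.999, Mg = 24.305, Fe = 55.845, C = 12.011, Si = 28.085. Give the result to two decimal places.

M((Mg0.18Fe0.82)3Al2Si3O12) = 480.710 g/mol, so wt% Fe = 137.379/480.710 × 100 = 28.58%.
M((Mg0.75Fe0.25)CO3) = 92.198 g/mol, so wt% Fe = 13.961/92.198 × 100 = 15.14%.
28.58 − 15.14 = 13.44 pp.

13.44 percentage points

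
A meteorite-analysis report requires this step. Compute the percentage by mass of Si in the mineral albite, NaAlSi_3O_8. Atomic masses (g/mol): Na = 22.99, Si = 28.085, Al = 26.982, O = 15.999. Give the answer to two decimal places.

M(NaAlSi_3O_8) = 262.219 g/mol.
Si contributes 3 × 28.085 = 84.255 g per mole.
84.255/262.219 = 0.3213 → 32.13%.

32.13 weight percent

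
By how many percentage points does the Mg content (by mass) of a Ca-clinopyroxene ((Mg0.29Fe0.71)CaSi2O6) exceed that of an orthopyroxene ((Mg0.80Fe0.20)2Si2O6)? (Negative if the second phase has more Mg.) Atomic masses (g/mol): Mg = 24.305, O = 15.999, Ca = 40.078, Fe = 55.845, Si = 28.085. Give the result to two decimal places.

First mineral: 7.048 g Mg in 238.940 g formula = 2.95 wt% Mg.
Second mineral: 38.888 g Mg in 213.390 g formula = 18.22 wt% Mg.
2.95% − 18.22% gives a difference of -15.27 percentage points.

-15.27 percentage points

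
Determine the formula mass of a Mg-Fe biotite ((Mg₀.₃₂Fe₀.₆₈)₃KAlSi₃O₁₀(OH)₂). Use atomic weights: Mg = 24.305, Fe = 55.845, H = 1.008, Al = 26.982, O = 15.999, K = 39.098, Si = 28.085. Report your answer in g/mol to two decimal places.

The formula mass is the sum 0.96×24.305 + 2.04×55.845 + 1×39.098 + 1×26.982 + 3×28.085 + 12×15.999 + 2×1.008.

481.60 g/mol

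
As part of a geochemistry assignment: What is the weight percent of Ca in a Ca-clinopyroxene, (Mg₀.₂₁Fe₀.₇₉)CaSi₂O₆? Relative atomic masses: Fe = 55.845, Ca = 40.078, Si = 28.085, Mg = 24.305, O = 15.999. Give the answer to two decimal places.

Formula mass = 0.21×24.305 + 0.79×55.845 + 1×40.078 + 2×28.085 + 6×15.999 = 241.464 g/mol, of which 40.078 g is Ca.
So Ca makes up 40.078/241.464 = 0.1660 of the mass, i.e. 16.60%.

16.60 weight percent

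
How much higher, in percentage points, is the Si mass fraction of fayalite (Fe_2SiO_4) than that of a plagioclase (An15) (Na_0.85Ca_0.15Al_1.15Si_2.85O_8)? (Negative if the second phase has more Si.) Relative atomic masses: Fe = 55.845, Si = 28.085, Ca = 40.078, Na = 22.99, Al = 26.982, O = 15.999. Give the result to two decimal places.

-16.47 percentage points

First mineral: 28.085 g Si in 203.771 g formula = 13.78 wt% Si.
Second mineral: 80.042 g Si in 264.617 g formula = 30.25 wt% Si.
13.78% − 30.25% gives a difference of -16.47 percentage points.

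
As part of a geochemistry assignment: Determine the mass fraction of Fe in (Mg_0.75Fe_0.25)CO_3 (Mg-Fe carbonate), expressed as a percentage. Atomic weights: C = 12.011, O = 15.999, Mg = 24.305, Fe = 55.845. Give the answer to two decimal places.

M((Mg_0.75Fe_0.25)CO_3) = 92.198 g/mol.
Fe contributes 0.25 × 55.845 = 13.961 g per mole.
13.961/92.198 = 0.1514 → 15.14%.

15.14 wt%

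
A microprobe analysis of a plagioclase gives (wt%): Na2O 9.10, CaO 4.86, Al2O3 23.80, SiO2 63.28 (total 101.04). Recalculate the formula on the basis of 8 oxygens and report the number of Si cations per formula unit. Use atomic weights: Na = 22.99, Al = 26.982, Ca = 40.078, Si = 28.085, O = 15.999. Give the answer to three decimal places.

9.10 wt% Na2O ÷ 61.979 g/mol = 0.14682 mol, giving 0.29364 Na and 0.14682 O.
4.86 wt% CaO ÷ 56.077 g/mol = 0.08667 mol, giving 0.08667 Ca and 0.08667 O.
23.80 wt% Al2O3 ÷ 101.961 g/mol = 0.23342 mol, giving 0.46684 Al and 0.70026 O.
63.28 wt% SiO2 ÷ 60.083 g/mol = 1.05321 mol, giving 1.05321 Si and 2.10642 O.
Oxygen sums to 3.04017; scaling by 8/3.04017 = 2.63143 puts the formula on 8 O.
Si: 1.05321 × 2.63143 = 2.771 atoms per formula unit.

2.771 Si apfu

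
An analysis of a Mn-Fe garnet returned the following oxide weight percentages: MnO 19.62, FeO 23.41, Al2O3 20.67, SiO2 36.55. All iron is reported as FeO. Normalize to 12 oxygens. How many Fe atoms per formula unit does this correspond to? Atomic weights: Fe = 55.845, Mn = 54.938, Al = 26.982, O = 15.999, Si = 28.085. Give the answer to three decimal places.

1.611 Fe apfu

MnO (M=70.937): mol = 0.27658; Mn = 0.27658, O = 0.27658.
FeO (M=71.844): mol = 0.32584; Fe = 0.32584, O = 0.32584.
Al2O3 (M=101.961): mol = 0.20272; Al = 0.40544, O = 0.60816.
SiO2 (M=60.083): mol = 0.60833; Si = 0.60833, O = 1.21666.
ΣO = 2.42724; factor = 12/ΣO = 4.94389.
Fe apfu = 0.32584 × 4.94389 = 1.611.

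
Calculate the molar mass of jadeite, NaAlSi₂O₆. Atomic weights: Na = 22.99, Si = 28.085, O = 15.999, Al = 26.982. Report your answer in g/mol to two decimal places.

M = 1·22.99 + 1·26.982 + 2·28.085 + 6·15.999

202.14 g/mol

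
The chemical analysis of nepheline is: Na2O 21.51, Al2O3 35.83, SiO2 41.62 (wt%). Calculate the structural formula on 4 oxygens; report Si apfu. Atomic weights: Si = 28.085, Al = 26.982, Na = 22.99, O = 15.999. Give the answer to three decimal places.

0.994 Si apfu

Na2O: 21.51/61.979 = 0.34705 mol → 0.69410 mol Na, 0.34705 mol O.
Al2O3: 35.83/101.961 = 0.35141 mol → 0.70282 mol Al, 1.05423 mol O.
SiO2: 41.62/60.083 = 0.69271 mol → 0.69271 mol Si, 1.38542 mol O.
Total oxygen = 2.78670 mol. Normalization factor = 4/2.78670 = 1.43539.
Si per 4 O = 0.69271 × 1.43539 = 0.994.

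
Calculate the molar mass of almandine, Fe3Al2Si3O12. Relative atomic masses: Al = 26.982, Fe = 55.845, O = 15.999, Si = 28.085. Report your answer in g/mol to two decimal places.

497.74 g/mol

The formula mass is the sum 3*55.845 + 2*26.982 + 3*28.085 + 12*15.999.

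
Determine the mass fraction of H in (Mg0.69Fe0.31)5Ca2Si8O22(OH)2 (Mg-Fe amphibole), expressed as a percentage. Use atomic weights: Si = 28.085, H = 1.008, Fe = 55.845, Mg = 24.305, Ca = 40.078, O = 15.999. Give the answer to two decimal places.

0.23 wt%

M((Mg0.69Fe0.31)5Ca2Si8O22(OH)2) = 861.240 g/mol.
H contributes 2 × 1.008 = 2.016 g per mole.
2.016/861.240 = 0.0023 → 0.23%.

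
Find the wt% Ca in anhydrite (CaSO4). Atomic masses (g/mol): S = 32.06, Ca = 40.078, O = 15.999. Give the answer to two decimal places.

29.44 weight percent

Formula mass = 1×40.078 + 1×32.06 + 4×15.999 = 136.134 g/mol, of which 40.078 g is Ca.
So Ca makes up 40.078/136.134 = 0.2944 of the mass, i.e. 29.44%.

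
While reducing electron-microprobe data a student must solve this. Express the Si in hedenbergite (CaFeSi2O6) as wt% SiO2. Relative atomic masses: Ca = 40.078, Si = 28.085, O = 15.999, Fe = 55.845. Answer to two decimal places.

48.44 wt%

Formula mass = 248.087 g/mol.
2 Si → 2.0000 mol SiO2 per formula unit; M(SiO2) = 60.083, so SiO2 mass = 120.166 g.
120.166/248.087 × 100 = 48.44 wt%.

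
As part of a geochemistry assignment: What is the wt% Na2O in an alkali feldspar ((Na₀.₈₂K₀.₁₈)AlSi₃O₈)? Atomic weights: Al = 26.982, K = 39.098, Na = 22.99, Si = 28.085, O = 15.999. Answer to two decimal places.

M((Na₀.₈₂K₀.₁₈)AlSi₃O₈) = 265.118 g/mol; M(Na2O) = 61.979 g/mol.
Moles Na2O per formula unit = 0.82 Na ÷ 2 = 0.4100.
Na2O fraction = (0.4100 × 61.979) / 265.118 = 25.411/265.118 = 0.0958.

9.58 wt%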